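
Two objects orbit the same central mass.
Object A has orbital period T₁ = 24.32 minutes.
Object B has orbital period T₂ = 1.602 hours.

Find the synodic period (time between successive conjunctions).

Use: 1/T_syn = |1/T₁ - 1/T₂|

Convert to SI: T₁ = 24.32 minutes = 1459.2 s; T₂ = 1.602 hours = 5767.2 s.
T_syn = |T₁ · T₂ / (T₁ − T₂)|.
T_syn = |1459.2 · 5767.2 / (1459.2 − 5767.2)| s ≈ 1953 s = 32.56 minutes.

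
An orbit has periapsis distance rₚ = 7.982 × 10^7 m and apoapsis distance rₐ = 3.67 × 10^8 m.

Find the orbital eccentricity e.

e = (rₐ − rₚ) / (rₐ + rₚ).
e = (3.67e+08 − 7.982e+07) / (3.67e+08 + 7.982e+07) = 2.8718e+08 / 4.4682e+08 ≈ 0.6427.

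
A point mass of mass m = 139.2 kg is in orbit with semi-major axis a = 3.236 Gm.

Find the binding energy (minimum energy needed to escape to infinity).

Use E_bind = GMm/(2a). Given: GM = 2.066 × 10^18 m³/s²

Convert to SI: a = 3.236 Gm = 3.236e+09 m.
Total orbital energy is E = −GMm/(2a); binding energy is E_bind = −E = GMm/(2a).
E_bind = 2.066e+18 · 139.2 / (2 · 3.236e+09) J ≈ 4.444e+10 J = 44.44 GJ.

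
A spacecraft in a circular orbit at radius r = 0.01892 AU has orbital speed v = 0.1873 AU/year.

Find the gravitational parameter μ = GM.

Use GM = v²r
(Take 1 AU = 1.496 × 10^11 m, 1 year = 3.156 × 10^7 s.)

Convert to SI: r = 0.01892 AU = 2.83043e+09 m; v = 0.1873 AU/year = 887.835 m/s.
For a circular orbit v² = GM/r, so GM = v² · r.
GM = (887.835)² · 2.83043e+09 m³/s² ≈ 2.231e+15 m³/s² = 2.231 × 10^15 m³/s².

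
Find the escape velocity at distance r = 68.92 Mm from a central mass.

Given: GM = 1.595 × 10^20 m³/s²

Convert to SI: r = 68.92 Mm = 6.892e+07 m.
Escape velocity comes from setting total energy to zero: ½v² − GM/r = 0 ⇒ v_esc = √(2GM / r).
v_esc = √(2 · 1.595e+20 / 6.892e+07) m/s ≈ 2.151e+06 m/s = 2151 km/s.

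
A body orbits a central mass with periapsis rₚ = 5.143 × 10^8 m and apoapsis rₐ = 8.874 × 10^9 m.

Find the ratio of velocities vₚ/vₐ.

Conservation of angular momentum gives rₚvₚ = rₐvₐ, so vₚ/vₐ = rₐ/rₚ.
vₚ/vₐ = 8.874e+09 / 5.143e+08 ≈ 17.25.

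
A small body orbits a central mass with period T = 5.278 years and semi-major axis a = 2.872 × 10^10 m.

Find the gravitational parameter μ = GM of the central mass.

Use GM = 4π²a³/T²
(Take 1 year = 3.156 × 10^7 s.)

Convert to SI: T = 5.278 years = 1.66574e+08 s.
GM = 4π² · a³ / T².
GM = 4π² · (2.872e+10)³ / (1.66574e+08)² m³/s² ≈ 3.371e+16 m³/s² = 3.371 × 10^16 m³/s².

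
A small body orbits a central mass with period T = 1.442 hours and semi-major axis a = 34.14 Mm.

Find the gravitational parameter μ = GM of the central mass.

Convert to SI: T = 1.442 hours = 5191.2 s; a = 34.14 Mm = 3.414e+07 m.
GM = 4π² · a³ / T².
GM = 4π² · (3.414e+07)³ / (5191.2)² m³/s² ≈ 5.829e+16 m³/s² = 5.829 × 10^16 m³/s².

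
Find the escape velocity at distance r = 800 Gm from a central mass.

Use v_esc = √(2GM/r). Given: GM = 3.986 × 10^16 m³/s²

Convert to SI: r = 800 Gm = 8e+11 m.
Escape velocity comes from setting total energy to zero: ½v² − GM/r = 0 ⇒ v_esc = √(2GM / r).
v_esc = √(2 · 3.986e+16 / 8e+11) m/s ≈ 315.7 m/s = 315.7 m/s.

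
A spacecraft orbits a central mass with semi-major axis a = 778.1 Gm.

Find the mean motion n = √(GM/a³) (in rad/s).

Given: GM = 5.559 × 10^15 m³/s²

Convert to SI: a = 778.1 Gm = 7.781e+11 m.
n = √(GM / a³).
n = √(5.559e+15 / (7.781e+11)³) rad/s ≈ 1.086e-10 rad/s.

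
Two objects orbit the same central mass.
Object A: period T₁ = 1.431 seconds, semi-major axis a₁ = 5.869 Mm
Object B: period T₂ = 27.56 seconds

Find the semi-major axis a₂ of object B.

Convert to SI: a₁ = 5.869 Mm = 5.869e+06 m.
Kepler's third law: (T₁/T₂)² = (a₁/a₂)³ ⇒ a₂ = a₁ · (T₂/T₁)^(2/3).
T₂/T₁ = 27.56 / 1.431 = 19.2593.
a₂ = 5.869e+06 · (19.2593)^(2/3) m ≈ 4.217e+07 m = 42.17 Mm.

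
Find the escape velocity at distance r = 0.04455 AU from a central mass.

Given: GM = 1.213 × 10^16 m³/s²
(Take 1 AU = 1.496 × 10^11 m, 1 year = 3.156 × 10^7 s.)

Convert to SI: r = 0.04455 AU = 6.66468e+09 m.
Escape velocity comes from setting total energy to zero: ½v² − GM/r = 0 ⇒ v_esc = √(2GM / r).
v_esc = √(2 · 1.213e+16 / 6.66468e+09) m/s ≈ 1908 m/s = 0.4025 AU/year.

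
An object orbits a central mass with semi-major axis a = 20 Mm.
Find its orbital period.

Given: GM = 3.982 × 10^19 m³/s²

Convert to SI: a = 20 Mm = 2e+07 m.
Kepler's third law: T = 2π √(a³ / GM).
Substituting a = 2e+07 m and GM = 3.982e+19 m³/s²:
T = 2π √((2e+07)³ / 3.982e+19) s
T ≈ 89.06 s = 1.484 minutes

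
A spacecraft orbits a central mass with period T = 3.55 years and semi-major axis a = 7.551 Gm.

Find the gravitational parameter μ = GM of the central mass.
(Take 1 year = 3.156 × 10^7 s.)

Convert to SI: T = 3.55 years = 1.12038e+08 s; a = 7.551 Gm = 7.551e+09 m.
GM = 4π² · a³ / T².
GM = 4π² · (7.551e+09)³ / (1.12038e+08)² m³/s² ≈ 1.354e+15 m³/s² = 1.354 × 10^15 m³/s².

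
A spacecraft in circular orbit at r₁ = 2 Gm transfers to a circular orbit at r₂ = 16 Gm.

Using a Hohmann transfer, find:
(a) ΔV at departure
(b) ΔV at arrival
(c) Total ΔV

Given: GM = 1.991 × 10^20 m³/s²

Convert to SI: r₁ = 2 Gm = 2e+09 m; r₂ = 16 Gm = 1.6e+10 m.
Transfer semi-major axis: a_t = (r₁ + r₂)/2 = (2e+09 + 1.6e+10)/2 = 9e+09 m.
Circular speeds: v₁ = √(GM/r₁) = 315515 m/s, v₂ = √(GM/r₂) = 111552 m/s.
Transfer speeds (vis-viva v² = GM(2/r − 1/a_t)): v₁ᵗ = 420687 m/s, v₂ᵗ = 52585.9 m/s.
(a) ΔV₁ = |v₁ᵗ − v₁| ≈ 1.052e+05 m/s = 105.2 km/s.
(b) ΔV₂ = |v₂ − v₂ᵗ| ≈ 5.897e+04 m/s = 58.97 km/s.
(c) ΔV_total = ΔV₁ + ΔV₂ ≈ 1.641e+05 m/s = 164.1 km/s.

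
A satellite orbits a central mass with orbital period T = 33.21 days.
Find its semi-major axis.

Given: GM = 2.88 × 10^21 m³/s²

Convert to SI: T = 33.21 days = 2.86934e+06 s.
Invert Kepler's third law: a = (GM · T² / (4π²))^(1/3).
Substituting T = 2.86934e+06 s and GM = 2.88e+21 m³/s²:
a = (2.88e+21 · (2.86934e+06)² / (4π²))^(1/3) m
a ≈ 8.437e+10 m = 84.37 Gm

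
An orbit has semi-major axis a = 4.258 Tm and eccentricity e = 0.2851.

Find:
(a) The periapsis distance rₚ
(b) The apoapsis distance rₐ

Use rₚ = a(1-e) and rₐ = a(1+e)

Convert to SI: a = 4.258 Tm = 4.258e+12 m.
(a) rₚ = a(1 − e) = 4.258e+12 · (1 − 0.2851) = 4.258e+12 · 0.7149 ≈ 3.044e+12 m = 3.044 Tm.
(b) rₐ = a(1 + e) = 4.258e+12 · (1 + 0.2851) = 4.258e+12 · 1.2851 ≈ 5.472e+12 m = 5.472 Tm.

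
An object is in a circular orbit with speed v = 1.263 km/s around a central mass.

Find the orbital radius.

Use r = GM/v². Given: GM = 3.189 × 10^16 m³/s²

Convert to SI: v = 1.263 km/s = 1263 m/s.
For a circular orbit, v² = GM / r, so r = GM / v².
r = 3.189e+16 / (1263)² m ≈ 1.999e+10 m = 19.99 Gm.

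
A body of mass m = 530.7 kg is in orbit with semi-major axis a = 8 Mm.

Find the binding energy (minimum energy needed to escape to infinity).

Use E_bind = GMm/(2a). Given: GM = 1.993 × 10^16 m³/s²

Convert to SI: a = 8 Mm = 8e+06 m.
Total orbital energy is E = −GMm/(2a); binding energy is E_bind = −E = GMm/(2a).
E_bind = 1.993e+16 · 530.7 / (2 · 8e+06) J ≈ 6.611e+11 J = 661.1 GJ.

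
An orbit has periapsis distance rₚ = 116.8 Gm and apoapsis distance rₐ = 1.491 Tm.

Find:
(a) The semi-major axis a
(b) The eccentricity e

Convert to SI: rₚ = 116.8 Gm = 1.168e+11 m; rₐ = 1.491 Tm = 1.491e+12 m.
(a) a = (rₚ + rₐ) / 2 = (1.168e+11 + 1.491e+12) / 2 ≈ 8.039e+11 m = 803.9 Gm.
(b) e = (rₐ − rₚ) / (rₐ + rₚ) = (1.491e+12 − 1.168e+11) / (1.491e+12 + 1.168e+11) ≈ 0.8547.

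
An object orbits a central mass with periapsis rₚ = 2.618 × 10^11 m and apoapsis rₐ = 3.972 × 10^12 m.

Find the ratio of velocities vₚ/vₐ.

Conservation of angular momentum gives rₚvₚ = rₐvₐ, so vₚ/vₐ = rₐ/rₚ.
vₚ/vₐ = 3.972e+12 / 2.618e+11 ≈ 15.17.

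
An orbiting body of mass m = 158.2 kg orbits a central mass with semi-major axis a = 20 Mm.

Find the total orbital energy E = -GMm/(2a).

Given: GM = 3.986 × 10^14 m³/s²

Convert to SI: a = 20 Mm = 2e+07 m.
E = −GMm / (2a).
E = −3.986e+14 · 158.2 / (2 · 2e+07) J ≈ -1.576e+09 J = -1.576 GJ.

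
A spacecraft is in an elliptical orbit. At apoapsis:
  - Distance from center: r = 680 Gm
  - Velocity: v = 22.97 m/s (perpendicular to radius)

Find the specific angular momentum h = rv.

Convert to SI: r = 680 Gm = 6.8e+11 m.
With v perpendicular to r, h = r · v.
h = 6.8e+11 · 22.97 m²/s ≈ 1.562e+13 m²/s.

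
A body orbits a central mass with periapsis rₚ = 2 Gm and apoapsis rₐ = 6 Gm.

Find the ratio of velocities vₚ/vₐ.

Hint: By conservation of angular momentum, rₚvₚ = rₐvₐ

Convert to SI: rₚ = 2 Gm = 2e+09 m; rₐ = 6 Gm = 6e+09 m.
Conservation of angular momentum gives rₚvₚ = rₐvₐ, so vₚ/vₐ = rₐ/rₚ.
vₚ/vₐ = 6e+09 / 2e+09 ≈ 3.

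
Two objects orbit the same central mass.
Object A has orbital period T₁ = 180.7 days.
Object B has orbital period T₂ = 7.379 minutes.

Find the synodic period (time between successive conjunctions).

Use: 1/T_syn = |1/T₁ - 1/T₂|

Convert to SI: T₁ = 180.7 days = 1.56125e+07 s; T₂ = 7.379 minutes = 442.74 s.
T_syn = |T₁ · T₂ / (T₁ − T₂)|.
T_syn = |1.56125e+07 · 442.74 / (1.56125e+07 − 442.74)| s ≈ 442.8 s = 7.379 minutes.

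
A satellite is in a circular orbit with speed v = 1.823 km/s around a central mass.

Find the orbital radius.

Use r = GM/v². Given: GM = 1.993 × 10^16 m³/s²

Convert to SI: v = 1.823 km/s = 1823 m/s.
For a circular orbit, v² = GM / r, so r = GM / v².
r = 1.993e+16 / (1823)² m ≈ 5.997e+09 m = 5.997 Gm.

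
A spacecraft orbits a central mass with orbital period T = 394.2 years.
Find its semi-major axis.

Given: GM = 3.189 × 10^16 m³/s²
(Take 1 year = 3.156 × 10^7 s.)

Convert to SI: T = 394.2 years = 1.2441e+10 s.
Invert Kepler's third law: a = (GM · T² / (4π²))^(1/3).
Substituting T = 1.2441e+10 s and GM = 3.189e+16 m³/s²:
a = (3.189e+16 · (1.2441e+10)² / (4π²))^(1/3) m
a ≈ 5e+11 m = 500 Gm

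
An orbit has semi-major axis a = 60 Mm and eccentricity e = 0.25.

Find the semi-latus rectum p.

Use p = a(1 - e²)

Convert to SI: a = 60 Mm = 6e+07 m.
p = a (1 − e²).
p = 6e+07 · (1 − (0.25)²) = 6e+07 · 0.9375 ≈ 5.625e+07 m = 56.25 Mm.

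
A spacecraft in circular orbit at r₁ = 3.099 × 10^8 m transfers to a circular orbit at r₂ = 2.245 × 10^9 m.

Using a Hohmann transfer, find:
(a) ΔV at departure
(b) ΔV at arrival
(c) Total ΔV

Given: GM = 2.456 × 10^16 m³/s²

Transfer semi-major axis: a_t = (r₁ + r₂)/2 = (3.099e+08 + 2.245e+09)/2 = 1.27745e+09 m.
Circular speeds: v₁ = √(GM/r₁) = 8902.32 m/s, v₂ = √(GM/r₂) = 3307.55 m/s.
Transfer speeds (vis-viva v² = GM(2/r − 1/a_t)): v₁ᵗ = 11801.6 m/s, v₂ᵗ = 1629.09 m/s.
(a) ΔV₁ = |v₁ᵗ − v₁| ≈ 2899 m/s = 2.899 km/s.
(b) ΔV₂ = |v₂ − v₂ᵗ| ≈ 1678 m/s = 1.678 km/s.
(c) ΔV_total = ΔV₁ + ΔV₂ ≈ 4578 m/s = 4.578 km/s.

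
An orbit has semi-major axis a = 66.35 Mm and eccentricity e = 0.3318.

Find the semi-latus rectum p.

Convert to SI: a = 66.35 Mm = 6.635e+07 m.
p = a (1 − e²).
p = 6.635e+07 · (1 − (0.3318)²) = 6.635e+07 · 0.889909 ≈ 5.905e+07 m = 59.05 Mm.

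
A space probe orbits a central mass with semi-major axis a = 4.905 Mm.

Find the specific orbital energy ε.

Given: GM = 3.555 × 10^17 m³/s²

Convert to SI: a = 4.905 Mm = 4.905e+06 m.
ε = −GM / (2a).
ε = −3.555e+17 / (2 · 4.905e+06) J/kg ≈ -3.624e+10 J/kg = -36.24 GJ/kg.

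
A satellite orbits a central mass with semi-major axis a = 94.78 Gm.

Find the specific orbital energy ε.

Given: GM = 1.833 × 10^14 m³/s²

Convert to SI: a = 94.78 Gm = 9.478e+10 m.
ε = −GM / (2a).
ε = −1.833e+14 / (2 · 9.478e+10) J/kg ≈ -967 J/kg = -967 J/kg.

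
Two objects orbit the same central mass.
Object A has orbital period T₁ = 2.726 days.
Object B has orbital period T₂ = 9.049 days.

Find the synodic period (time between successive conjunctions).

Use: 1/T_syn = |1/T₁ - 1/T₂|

Convert to SI: T₁ = 2.726 days = 235526 s; T₂ = 9.049 days = 781834 s.
T_syn = |T₁ · T₂ / (T₁ − T₂)|.
T_syn = |235526 · 781834 / (235526 − 781834)| s ≈ 3.371e+05 s = 3.901 days.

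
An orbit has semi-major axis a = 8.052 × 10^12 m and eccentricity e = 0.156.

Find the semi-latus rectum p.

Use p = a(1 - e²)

p = a (1 − e²).
p = 8.052e+12 · (1 − (0.156)²) = 8.052e+12 · 0.975664 ≈ 7.856e+12 m = 7.856 × 10^12 m.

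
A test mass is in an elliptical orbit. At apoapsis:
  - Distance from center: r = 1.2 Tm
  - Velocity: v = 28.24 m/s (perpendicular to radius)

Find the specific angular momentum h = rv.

Convert to SI: r = 1.2 Tm = 1.2e+12 m.
With v perpendicular to r, h = r · v.
h = 1.2e+12 · 28.24 m²/s ≈ 3.389e+13 m²/s.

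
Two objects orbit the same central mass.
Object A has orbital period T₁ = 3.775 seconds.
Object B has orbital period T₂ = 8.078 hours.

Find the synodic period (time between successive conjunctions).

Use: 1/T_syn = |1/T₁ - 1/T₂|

Convert to SI: T₂ = 8.078 hours = 29080.8 s.
T_syn = |T₁ · T₂ / (T₁ − T₂)|.
T_syn = |3.775 · 29080.8 / (3.775 − 29080.8)| s ≈ 3.775 s = 3.775 seconds.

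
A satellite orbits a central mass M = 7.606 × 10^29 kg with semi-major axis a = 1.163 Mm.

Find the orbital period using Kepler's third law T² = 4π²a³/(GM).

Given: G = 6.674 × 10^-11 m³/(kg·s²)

Convert to SI: a = 1.163 Mm = 1.163e+06 m.
GM = G · M = 6.674e-11 · 7.606e+29 = 5.07624e+19 m³/s².
Kepler's third law: T = 2π √(a³ / GM).
Substituting a = 1.163e+06 m and GM = 5.07624e+19 m³/s²:
T = 2π √((1.163e+06)³ / 5.07624e+19) s
T ≈ 1.106 s = 1.106 seconds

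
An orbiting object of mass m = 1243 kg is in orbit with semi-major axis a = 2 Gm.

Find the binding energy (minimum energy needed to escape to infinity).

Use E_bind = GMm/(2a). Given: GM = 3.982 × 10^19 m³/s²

Convert to SI: a = 2 Gm = 2e+09 m.
Total orbital energy is E = −GMm/(2a); binding energy is E_bind = −E = GMm/(2a).
E_bind = 3.982e+19 · 1243 / (2 · 2e+09) J ≈ 1.237e+13 J = 12.37 TJ.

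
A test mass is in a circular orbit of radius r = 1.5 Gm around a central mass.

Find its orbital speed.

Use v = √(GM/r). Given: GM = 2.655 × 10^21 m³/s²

Convert to SI: r = 1.5 Gm = 1.5e+09 m.
For a circular orbit, gravity supplies the centripetal force, so v = √(GM / r).
v = √(2.655e+21 / 1.5e+09) m/s ≈ 1.33e+06 m/s = 1330 km/s.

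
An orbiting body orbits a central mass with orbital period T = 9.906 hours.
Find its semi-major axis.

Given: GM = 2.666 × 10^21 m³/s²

Convert to SI: T = 9.906 hours = 35661.6 s.
Invert Kepler's third law: a = (GM · T² / (4π²))^(1/3).
Substituting T = 35661.6 s and GM = 2.666e+21 m³/s²:
a = (2.666e+21 · (35661.6)² / (4π²))^(1/3) m
a ≈ 4.412e+09 m = 4.412 Gm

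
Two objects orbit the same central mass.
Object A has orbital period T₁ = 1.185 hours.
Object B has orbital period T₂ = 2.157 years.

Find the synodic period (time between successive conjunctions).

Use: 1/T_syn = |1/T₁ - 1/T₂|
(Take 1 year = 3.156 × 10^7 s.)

Convert to SI: T₁ = 1.185 hours = 4266 s; T₂ = 2.157 years = 6.80749e+07 s.
T_syn = |T₁ · T₂ / (T₁ − T₂)|.
T_syn = |4266 · 6.80749e+07 / (4266 − 6.80749e+07)| s ≈ 4266 s = 1.185 hours.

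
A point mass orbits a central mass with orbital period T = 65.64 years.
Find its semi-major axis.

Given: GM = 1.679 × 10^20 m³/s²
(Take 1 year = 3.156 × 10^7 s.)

Convert to SI: T = 65.64 years = 2.0716e+09 s.
Invert Kepler's third law: a = (GM · T² / (4π²))^(1/3).
Substituting T = 2.0716e+09 s and GM = 1.679e+20 m³/s²:
a = (1.679e+20 · (2.0716e+09)² / (4π²))^(1/3) m
a ≈ 2.633e+12 m = 2.633 × 10^12 m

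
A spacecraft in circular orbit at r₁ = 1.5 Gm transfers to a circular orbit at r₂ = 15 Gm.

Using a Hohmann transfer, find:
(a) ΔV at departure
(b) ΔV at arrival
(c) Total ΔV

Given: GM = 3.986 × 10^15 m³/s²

Convert to SI: r₁ = 1.5 Gm = 1.5e+09 m; r₂ = 15 Gm = 1.5e+10 m.
Transfer semi-major axis: a_t = (r₁ + r₂)/2 = (1.5e+09 + 1.5e+10)/2 = 8.25e+09 m.
Circular speeds: v₁ = √(GM/r₁) = 1630.13 m/s, v₂ = √(GM/r₂) = 515.493 m/s.
Transfer speeds (vis-viva v² = GM(2/r − 1/a_t)): v₁ᵗ = 2198.07 m/s, v₂ᵗ = 219.807 m/s.
(a) ΔV₁ = |v₁ᵗ − v₁| ≈ 567.9 m/s = 567.9 m/s.
(b) ΔV₂ = |v₂ − v₂ᵗ| ≈ 295.7 m/s = 295.7 m/s.
(c) ΔV_total = ΔV₁ + ΔV₂ ≈ 863.6 m/s = 863.6 m/s.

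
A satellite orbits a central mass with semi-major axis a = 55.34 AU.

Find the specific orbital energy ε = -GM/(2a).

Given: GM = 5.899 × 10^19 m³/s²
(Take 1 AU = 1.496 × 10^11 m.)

Convert to SI: a = 55.34 AU = 8.27886e+12 m.
ε = −GM / (2a).
ε = −5.899e+19 / (2 · 8.27886e+12) J/kg ≈ -3.563e+06 J/kg = -3.563 MJ/kg.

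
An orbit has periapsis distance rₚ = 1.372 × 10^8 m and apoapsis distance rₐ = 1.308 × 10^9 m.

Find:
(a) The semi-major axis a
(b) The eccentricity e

(a) a = (rₚ + rₐ) / 2 = (1.372e+08 + 1.308e+09) / 2 ≈ 7.226e+08 m = 7.226 × 10^8 m.
(b) e = (rₐ − rₚ) / (rₐ + rₚ) = (1.308e+09 − 1.372e+08) / (1.308e+09 + 1.372e+08) ≈ 0.8101.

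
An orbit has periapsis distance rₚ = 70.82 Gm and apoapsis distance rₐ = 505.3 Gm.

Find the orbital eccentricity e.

Convert to SI: rₚ = 70.82 Gm = 7.082e+10 m; rₐ = 505.3 Gm = 5.053e+11 m.
e = (rₐ − rₚ) / (rₐ + rₚ).
e = (5.053e+11 − 7.082e+10) / (5.053e+11 + 7.082e+10) = 4.3448e+11 / 5.7612e+11 ≈ 0.7541.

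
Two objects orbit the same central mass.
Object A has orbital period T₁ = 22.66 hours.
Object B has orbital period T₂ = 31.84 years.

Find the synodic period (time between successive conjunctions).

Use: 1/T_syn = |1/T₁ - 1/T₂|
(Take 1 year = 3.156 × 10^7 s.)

Convert to SI: T₁ = 22.66 hours = 81576 s; T₂ = 31.84 years = 1.00487e+09 s.
T_syn = |T₁ · T₂ / (T₁ − T₂)|.
T_syn = |81576 · 1.00487e+09 / (81576 − 1.00487e+09)| s ≈ 8.158e+04 s = 22.66 hours.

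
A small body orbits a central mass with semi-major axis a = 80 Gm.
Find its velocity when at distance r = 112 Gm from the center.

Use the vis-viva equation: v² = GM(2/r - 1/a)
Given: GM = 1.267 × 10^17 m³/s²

Convert to SI: a = 80 Gm = 8e+10 m; r = 112 Gm = 1.12e+11 m.
Vis-viva: v = √(GM · (2/r − 1/a)).
2/r − 1/a = 2/1.12e+11 − 1/8e+10 = 5.35714e-12 m⁻¹.
v = √(1.267e+17 · 5.35714e-12) m/s ≈ 823.9 m/s = 823.9 m/s.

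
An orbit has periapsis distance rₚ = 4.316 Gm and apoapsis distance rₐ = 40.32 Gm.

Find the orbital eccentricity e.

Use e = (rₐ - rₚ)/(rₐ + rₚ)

Convert to SI: rₚ = 4.316 Gm = 4.316e+09 m; rₐ = 40.32 Gm = 4.032e+10 m.
e = (rₐ − rₚ) / (rₐ + rₚ).
e = (4.032e+10 − 4.316e+09) / (4.032e+10 + 4.316e+09) = 3.6004e+10 / 4.4636e+10 ≈ 0.8066.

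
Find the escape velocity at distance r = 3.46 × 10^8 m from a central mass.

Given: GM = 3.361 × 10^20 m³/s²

Escape velocity comes from setting total energy to zero: ½v² − GM/r = 0 ⇒ v_esc = √(2GM / r).
v_esc = √(2 · 3.361e+20 / 3.46e+08) m/s ≈ 1.394e+06 m/s = 1394 km/s.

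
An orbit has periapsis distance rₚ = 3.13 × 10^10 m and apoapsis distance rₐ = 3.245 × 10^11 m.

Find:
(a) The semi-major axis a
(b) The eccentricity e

(a) a = (rₚ + rₐ) / 2 = (3.13e+10 + 3.245e+11) / 2 ≈ 1.779e+11 m = 1.779 × 10^11 m.
(b) e = (rₐ − rₚ) / (rₐ + rₚ) = (3.245e+11 − 3.13e+10) / (3.245e+11 + 3.13e+10) ≈ 0.8241.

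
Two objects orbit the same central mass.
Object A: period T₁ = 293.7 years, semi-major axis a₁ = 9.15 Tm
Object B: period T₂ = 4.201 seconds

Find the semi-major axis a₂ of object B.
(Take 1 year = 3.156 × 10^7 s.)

Convert to SI: T₁ = 293.7 years = 9.26917e+09 s; a₁ = 9.15 Tm = 9.15e+12 m.
Kepler's third law: (T₁/T₂)² = (a₁/a₂)³ ⇒ a₂ = a₁ · (T₂/T₁)^(2/3).
T₂/T₁ = 4.201 / 9.26917e+09 = 4.53223e-10.
a₂ = 9.15e+12 · (4.53223e-10)^(2/3) m ≈ 5.399e+06 m = 5.399 Mm.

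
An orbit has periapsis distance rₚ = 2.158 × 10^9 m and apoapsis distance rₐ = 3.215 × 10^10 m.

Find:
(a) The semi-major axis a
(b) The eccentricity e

(a) a = (rₚ + rₐ) / 2 = (2.158e+09 + 3.215e+10) / 2 ≈ 1.715e+10 m = 1.715 × 10^10 m.
(b) e = (rₐ − rₚ) / (rₐ + rₚ) = (3.215e+10 − 2.158e+09) / (3.215e+10 + 2.158e+09) ≈ 0.8742.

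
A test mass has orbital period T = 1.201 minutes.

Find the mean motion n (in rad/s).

Convert to SI: T = 1.201 minutes = 72.06 s.
n = 2π / T.
n = 2π / 72.06 s ≈ 0.08719 rad/s.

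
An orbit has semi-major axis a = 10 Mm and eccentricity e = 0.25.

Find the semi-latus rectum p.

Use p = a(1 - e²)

Convert to SI: a = 10 Mm = 1e+07 m.
p = a (1 − e²).
p = 1e+07 · (1 − (0.25)²) = 1e+07 · 0.9375 ≈ 9.375e+06 m = 9.375 Mm.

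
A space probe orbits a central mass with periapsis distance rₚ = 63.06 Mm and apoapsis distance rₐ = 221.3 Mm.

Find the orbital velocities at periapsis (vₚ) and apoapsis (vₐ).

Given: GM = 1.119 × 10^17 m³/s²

Convert to SI: rₚ = 63.06 Mm = 6.306e+07 m; rₐ = 221.3 Mm = 2.213e+08 m.
Use the vis-viva equation v² = GM(2/r − 1/a) with a = (rₚ + rₐ)/2 = (6.306e+07 + 2.213e+08)/2 = 1.4218e+08 m.
vₚ = √(GM · (2/rₚ − 1/a)) = √(1.119e+17 · (2/6.306e+07 − 1/1.4218e+08)) m/s ≈ 5.255e+04 m/s = 52.55 km/s.
vₐ = √(GM · (2/rₐ − 1/a)) = √(1.119e+17 · (2/2.213e+08 − 1/1.4218e+08)) m/s ≈ 1.498e+04 m/s = 14.98 km/s.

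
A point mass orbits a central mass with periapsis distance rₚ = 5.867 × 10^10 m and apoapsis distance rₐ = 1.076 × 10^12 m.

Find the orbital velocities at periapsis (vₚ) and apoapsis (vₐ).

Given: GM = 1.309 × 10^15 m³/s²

Use the vis-viva equation v² = GM(2/r − 1/a) with a = (rₚ + rₐ)/2 = (5.867e+10 + 1.076e+12)/2 = 5.67335e+11 m.
vₚ = √(GM · (2/rₚ − 1/a)) = √(1.309e+15 · (2/5.867e+10 − 1/5.67335e+11)) m/s ≈ 205.7 m/s = 205.7 m/s.
vₐ = √(GM · (2/rₐ − 1/a)) = √(1.309e+15 · (2/1.076e+12 − 1/5.67335e+11)) m/s ≈ 11.22 m/s = 11.22 m/s.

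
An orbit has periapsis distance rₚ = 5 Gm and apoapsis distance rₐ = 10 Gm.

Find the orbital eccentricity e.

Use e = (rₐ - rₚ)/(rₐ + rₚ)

Convert to SI: rₚ = 5 Gm = 5e+09 m; rₐ = 10 Gm = 1e+10 m.
e = (rₐ − rₚ) / (rₐ + rₚ).
e = (1e+10 − 5e+09) / (1e+10 + 5e+09) = 5e+09 / 1.5e+10 ≈ 0.3333.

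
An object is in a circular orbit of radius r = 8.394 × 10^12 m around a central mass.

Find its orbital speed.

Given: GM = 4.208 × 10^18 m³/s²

For a circular orbit, gravity supplies the centripetal force, so v = √(GM / r).
v = √(4.208e+18 / 8.394e+12) m/s ≈ 708 m/s = 708 m/s.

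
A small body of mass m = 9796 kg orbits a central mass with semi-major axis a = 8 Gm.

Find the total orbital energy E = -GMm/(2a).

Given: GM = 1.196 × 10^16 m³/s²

Convert to SI: a = 8 Gm = 8e+09 m.
E = −GMm / (2a).
E = −1.196e+16 · 9796 / (2 · 8e+09) J ≈ -7.323e+09 J = -7.323 GJ.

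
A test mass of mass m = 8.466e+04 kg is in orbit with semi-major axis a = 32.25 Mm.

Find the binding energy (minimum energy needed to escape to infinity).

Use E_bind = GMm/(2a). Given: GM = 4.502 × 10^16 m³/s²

Convert to SI: a = 32.25 Mm = 3.225e+07 m.
Total orbital energy is E = −GMm/(2a); binding energy is E_bind = −E = GMm/(2a).
E_bind = 4.502e+16 · 8.466e+04 / (2 · 3.225e+07) J ≈ 5.909e+13 J = 59.09 TJ.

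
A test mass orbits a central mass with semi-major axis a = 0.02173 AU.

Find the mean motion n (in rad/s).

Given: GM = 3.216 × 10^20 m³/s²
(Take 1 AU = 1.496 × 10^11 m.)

Convert to SI: a = 0.02173 AU = 3.25081e+09 m.
n = √(GM / a³).
n = √(3.216e+20 / (3.25081e+09)³) rad/s ≈ 9.675e-05 rad/s.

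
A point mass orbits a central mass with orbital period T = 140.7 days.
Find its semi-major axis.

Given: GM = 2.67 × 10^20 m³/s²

Convert to SI: T = 140.7 days = 1.21565e+07 s.
Invert Kepler's third law: a = (GM · T² / (4π²))^(1/3).
Substituting T = 1.21565e+07 s and GM = 2.67e+20 m³/s²:
a = (2.67e+20 · (1.21565e+07)² / (4π²))^(1/3) m
a ≈ 9.998e+10 m = 99.98 Gm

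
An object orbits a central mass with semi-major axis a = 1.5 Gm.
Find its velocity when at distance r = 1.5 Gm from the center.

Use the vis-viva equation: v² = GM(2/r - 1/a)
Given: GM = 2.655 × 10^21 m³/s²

Convert to SI: a = 1.5 Gm = 1.5e+09 m; r = 1.5 Gm = 1.5e+09 m.
Vis-viva: v = √(GM · (2/r − 1/a)).
2/r − 1/a = 2/1.5e+09 − 1/1.5e+09 = 6.66667e-10 m⁻¹.
v = √(2.655e+21 · 6.66667e-10) m/s ≈ 1.33e+06 m/s = 1330 km/s.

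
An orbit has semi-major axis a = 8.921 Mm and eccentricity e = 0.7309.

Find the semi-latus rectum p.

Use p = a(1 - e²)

Convert to SI: a = 8.921 Mm = 8.921e+06 m.
p = a (1 − e²).
p = 8.921e+06 · (1 − (0.7309)²) = 8.921e+06 · 0.465785 ≈ 4.155e+06 m = 4.155 Mm.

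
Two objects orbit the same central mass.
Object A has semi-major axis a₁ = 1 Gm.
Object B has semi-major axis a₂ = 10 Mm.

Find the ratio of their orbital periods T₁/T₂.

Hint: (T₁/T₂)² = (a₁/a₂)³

Convert to SI: a₁ = 1 Gm = 1e+09 m; a₂ = 10 Mm = 1e+07 m.
From Kepler's third law, (T₁/T₂)² = (a₁/a₂)³, so T₁/T₂ = (a₁/a₂)^(3/2).
a₁/a₂ = 1e+09 / 1e+07 = 100.
T₁/T₂ = (100)^(3/2) ≈ 1000.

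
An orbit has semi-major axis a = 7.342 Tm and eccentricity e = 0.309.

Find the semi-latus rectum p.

Convert to SI: a = 7.342 Tm = 7.342e+12 m.
p = a (1 − e²).
p = 7.342e+12 · (1 − (0.309)²) = 7.342e+12 · 0.904519 ≈ 6.641e+12 m = 6.641 Tm.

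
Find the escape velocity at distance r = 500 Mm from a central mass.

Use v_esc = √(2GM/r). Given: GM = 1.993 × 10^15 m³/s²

Convert to SI: r = 500 Mm = 5e+08 m.
Escape velocity comes from setting total energy to zero: ½v² − GM/r = 0 ⇒ v_esc = √(2GM / r).
v_esc = √(2 · 1.993e+15 / 5e+08) m/s ≈ 2823 m/s = 2.823 km/s.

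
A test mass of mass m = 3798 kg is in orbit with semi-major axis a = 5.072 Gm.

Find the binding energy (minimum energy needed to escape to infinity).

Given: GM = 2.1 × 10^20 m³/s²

Convert to SI: a = 5.072 Gm = 5.072e+09 m.
Total orbital energy is E = −GMm/(2a); binding energy is E_bind = −E = GMm/(2a).
E_bind = 2.1e+20 · 3798 / (2 · 5.072e+09) J ≈ 7.863e+13 J = 78.63 TJ.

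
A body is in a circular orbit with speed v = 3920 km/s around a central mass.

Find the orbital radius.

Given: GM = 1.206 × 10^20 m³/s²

Convert to SI: v = 3920 km/s = 3.92e+06 m/s.
For a circular orbit, v² = GM / r, so r = GM / v².
r = 1.206e+20 / (3.92e+06)² m ≈ 7.848e+06 m = 7.848 × 10^6 m.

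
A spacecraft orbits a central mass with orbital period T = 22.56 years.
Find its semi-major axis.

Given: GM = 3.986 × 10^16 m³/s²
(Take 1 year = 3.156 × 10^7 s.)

Convert to SI: T = 22.56 years = 7.11994e+08 s.
Invert Kepler's third law: a = (GM · T² / (4π²))^(1/3).
Substituting T = 7.11994e+08 s and GM = 3.986e+16 m³/s²:
a = (3.986e+16 · (7.11994e+08)² / (4π²))^(1/3) m
a ≈ 7.999e+10 m = 79.99 Gm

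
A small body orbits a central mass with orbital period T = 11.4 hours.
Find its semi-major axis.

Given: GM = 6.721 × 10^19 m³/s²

Convert to SI: T = 11.4 hours = 41040 s.
Invert Kepler's third law: a = (GM · T² / (4π²))^(1/3).
Substituting T = 41040 s and GM = 6.721e+19 m³/s²:
a = (6.721e+19 · (41040)² / (4π²))^(1/3) m
a ≈ 1.421e+09 m = 1.421 Gm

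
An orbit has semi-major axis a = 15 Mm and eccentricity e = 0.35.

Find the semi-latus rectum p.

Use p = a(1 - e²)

Convert to SI: a = 15 Mm = 1.5e+07 m.
p = a (1 − e²).
p = 1.5e+07 · (1 − (0.35)²) = 1.5e+07 · 0.8775 ≈ 1.316e+07 m = 13.16 Mm.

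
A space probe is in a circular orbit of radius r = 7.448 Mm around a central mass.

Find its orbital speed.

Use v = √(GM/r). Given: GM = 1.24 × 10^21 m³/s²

Convert to SI: r = 7.448 Mm = 7.448e+06 m.
For a circular orbit, gravity supplies the centripetal force, so v = √(GM / r).
v = √(1.24e+21 / 7.448e+06) m/s ≈ 1.29e+07 m/s = 1.29e+04 km/s.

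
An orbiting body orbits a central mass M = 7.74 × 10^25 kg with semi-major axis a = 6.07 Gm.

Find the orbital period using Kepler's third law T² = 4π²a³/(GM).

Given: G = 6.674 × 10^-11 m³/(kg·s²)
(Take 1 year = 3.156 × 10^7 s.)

Convert to SI: a = 6.07 Gm = 6.07e+09 m.
GM = G · M = 6.674e-11 · 7.74e+25 = 5.16568e+15 m³/s².
Kepler's third law: T = 2π √(a³ / GM).
Substituting a = 6.07e+09 m and GM = 5.16568e+15 m³/s²:
T = 2π √((6.07e+09)³ / 5.16568e+15) s
T ≈ 4.134e+07 s = 1.31 years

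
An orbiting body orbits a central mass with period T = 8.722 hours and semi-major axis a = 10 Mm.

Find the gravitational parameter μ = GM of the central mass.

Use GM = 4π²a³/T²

Convert to SI: T = 8.722 hours = 31399.2 s; a = 10 Mm = 1e+07 m.
GM = 4π² · a³ / T².
GM = 4π² · (1e+07)³ / (31399.2)² m³/s² ≈ 4.004e+13 m³/s² = 4.004 × 10^13 m³/s².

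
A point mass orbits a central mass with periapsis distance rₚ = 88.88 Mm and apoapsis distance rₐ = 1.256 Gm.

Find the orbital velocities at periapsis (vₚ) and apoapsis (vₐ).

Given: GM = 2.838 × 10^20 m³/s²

Convert to SI: rₚ = 88.88 Mm = 8.888e+07 m; rₐ = 1.256 Gm = 1.256e+09 m.
Use the vis-viva equation v² = GM(2/r − 1/a) with a = (rₚ + rₐ)/2 = (8.888e+07 + 1.256e+09)/2 = 6.7244e+08 m.
vₚ = √(GM · (2/rₚ − 1/a)) = √(2.838e+20 · (2/8.888e+07 − 1/6.7244e+08)) m/s ≈ 2.442e+06 m/s = 2442 km/s.
vₐ = √(GM · (2/rₐ − 1/a)) = √(2.838e+20 · (2/1.256e+09 − 1/6.7244e+08)) m/s ≈ 1.728e+05 m/s = 172.8 km/s.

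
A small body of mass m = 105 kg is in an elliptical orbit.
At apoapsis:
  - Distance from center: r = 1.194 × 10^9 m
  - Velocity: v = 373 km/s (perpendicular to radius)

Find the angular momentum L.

Convert to SI: v = 373 km/s = 373000 m/s.
Since v is perpendicular to r, L = m · v · r.
L = 105 · 373000 · 1.194e+09 kg·m²/s ≈ 4.676e+16 kg·m²/s.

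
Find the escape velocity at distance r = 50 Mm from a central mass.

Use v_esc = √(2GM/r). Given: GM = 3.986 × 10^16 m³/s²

Convert to SI: r = 50 Mm = 5e+07 m.
Escape velocity comes from setting total energy to zero: ½v² − GM/r = 0 ⇒ v_esc = √(2GM / r).
v_esc = √(2 · 3.986e+16 / 5e+07) m/s ≈ 3.993e+04 m/s = 39.93 km/s.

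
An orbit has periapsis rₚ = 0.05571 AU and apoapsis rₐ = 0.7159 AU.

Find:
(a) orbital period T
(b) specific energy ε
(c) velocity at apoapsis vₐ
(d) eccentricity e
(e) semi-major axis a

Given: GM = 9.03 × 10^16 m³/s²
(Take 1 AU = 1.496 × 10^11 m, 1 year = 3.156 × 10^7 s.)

Convert to SI: rₚ = 0.05571 AU = 8.33422e+09 m; rₐ = 0.7159 AU = 1.07099e+11 m.
(a) With a = (rₚ + rₐ)/2 = 5.77164e+10 m, T = 2π √(a³/GM) = 2π √((5.77164e+10)³/9.03e+16) s ≈ 2.899e+08 s
(b) With a = (rₚ + rₐ)/2 = 5.77164e+10 m, ε = −GM/(2a) = −9.03e+16/(2 · 5.77164e+10) J/kg ≈ -7.823e+05 J/kg
(c) With a = (rₚ + rₐ)/2 = 5.77164e+10 m, vₐ = √(GM (2/rₐ − 1/a)) = √(9.03e+16 · (2/1.07099e+11 − 1/5.77164e+10)) m/s ≈ 348.9 m/s
(d) e = (rₐ − rₚ)/(rₐ + rₚ) = (1.07099e+11 − 8.33422e+09)/(1.07099e+11 + 8.33422e+09) ≈ 0.8556
(e) a = (rₚ + rₐ)/2 = (8.33422e+09 + 1.07099e+11)/2 ≈ 5.772e+10 m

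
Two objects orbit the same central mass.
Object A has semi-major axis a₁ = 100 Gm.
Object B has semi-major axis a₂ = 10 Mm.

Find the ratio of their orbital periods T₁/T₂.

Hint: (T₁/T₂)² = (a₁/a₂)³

Convert to SI: a₁ = 100 Gm = 1e+11 m; a₂ = 10 Mm = 1e+07 m.
From Kepler's third law, (T₁/T₂)² = (a₁/a₂)³, so T₁/T₂ = (a₁/a₂)^(3/2).
a₁/a₂ = 1e+11 / 1e+07 = 10000.
T₁/T₂ = (10000)^(3/2) ≈ 1e+06.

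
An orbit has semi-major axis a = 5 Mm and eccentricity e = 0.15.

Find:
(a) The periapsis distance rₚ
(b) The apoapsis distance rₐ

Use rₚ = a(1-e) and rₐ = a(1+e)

Convert to SI: a = 5 Mm = 5e+06 m.
(a) rₚ = a(1 − e) = 5e+06 · (1 − 0.15) = 5e+06 · 0.85 ≈ 4.25e+06 m = 4.25 Mm.
(b) rₐ = a(1 + e) = 5e+06 · (1 + 0.15) = 5e+06 · 1.15 ≈ 5.75e+06 m = 5.75 Mm.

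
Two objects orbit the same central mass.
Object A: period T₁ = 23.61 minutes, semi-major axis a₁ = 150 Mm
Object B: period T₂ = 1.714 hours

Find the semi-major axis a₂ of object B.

Convert to SI: T₁ = 23.61 minutes = 1416.6 s; a₁ = 150 Mm = 1.5e+08 m; T₂ = 1.714 hours = 6170.4 s.
Kepler's third law: (T₁/T₂)² = (a₁/a₂)³ ⇒ a₂ = a₁ · (T₂/T₁)^(2/3).
T₂/T₁ = 6170.4 / 1416.6 = 4.35578.
a₂ = 1.5e+08 · (4.35578)^(2/3) m ≈ 4.001e+08 m = 400.1 Mm.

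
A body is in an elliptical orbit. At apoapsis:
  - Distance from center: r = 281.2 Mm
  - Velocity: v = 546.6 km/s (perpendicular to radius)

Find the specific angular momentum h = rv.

Convert to SI: r = 281.2 Mm = 2.812e+08 m; v = 546.6 km/s = 546600 m/s.
With v perpendicular to r, h = r · v.
h = 2.812e+08 · 546600 m²/s ≈ 1.537e+14 m²/s.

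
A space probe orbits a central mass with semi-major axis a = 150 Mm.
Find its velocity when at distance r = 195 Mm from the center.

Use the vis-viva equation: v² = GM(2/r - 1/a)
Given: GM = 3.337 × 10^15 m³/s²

Convert to SI: a = 150 Mm = 1.5e+08 m; r = 195 Mm = 1.95e+08 m.
Vis-viva: v = √(GM · (2/r − 1/a)).
2/r − 1/a = 2/1.95e+08 − 1/1.5e+08 = 3.58974e-09 m⁻¹.
v = √(3.337e+15 · 3.58974e-09) m/s ≈ 3461 m/s = 3.461 km/s.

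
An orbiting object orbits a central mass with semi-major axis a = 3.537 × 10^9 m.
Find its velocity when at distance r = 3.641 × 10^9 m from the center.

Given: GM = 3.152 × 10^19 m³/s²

Vis-viva: v = √(GM · (2/r − 1/a)).
2/r − 1/a = 2/3.641e+09 − 1/3.537e+09 = 2.66574e-10 m⁻¹.
v = √(3.152e+19 · 2.66574e-10) m/s ≈ 9.166e+04 m/s = 91.66 km/s.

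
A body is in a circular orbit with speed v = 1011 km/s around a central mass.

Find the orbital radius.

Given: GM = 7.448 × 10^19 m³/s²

Convert to SI: v = 1011 km/s = 1.011e+06 m/s.
For a circular orbit, v² = GM / r, so r = GM / v².
r = 7.448e+19 / (1.011e+06)² m ≈ 7.287e+07 m = 7.287 × 10^7 m.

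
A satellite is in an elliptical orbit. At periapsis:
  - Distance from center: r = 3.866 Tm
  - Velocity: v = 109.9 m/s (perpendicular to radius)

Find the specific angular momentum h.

Convert to SI: r = 3.866 Tm = 3.866e+12 m.
With v perpendicular to r, h = r · v.
h = 3.866e+12 · 109.9 m²/s ≈ 4.249e+14 m²/s.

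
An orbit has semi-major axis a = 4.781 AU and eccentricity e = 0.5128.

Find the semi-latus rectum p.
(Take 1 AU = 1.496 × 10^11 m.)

Convert to SI: a = 4.781 AU = 7.15238e+11 m.
p = a (1 − e²).
p = 7.15238e+11 · (1 − (0.5128)²) = 7.15238e+11 · 0.737036 ≈ 5.272e+11 m = 3.524 AU.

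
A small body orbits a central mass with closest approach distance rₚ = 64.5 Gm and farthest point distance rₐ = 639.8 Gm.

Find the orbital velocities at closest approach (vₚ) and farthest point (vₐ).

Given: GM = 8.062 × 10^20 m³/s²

Convert to SI: rₚ = 64.5 Gm = 6.45e+10 m; rₐ = 639.8 Gm = 6.398e+11 m.
Use the vis-viva equation v² = GM(2/r − 1/a) with a = (rₚ + rₐ)/2 = (6.45e+10 + 6.398e+11)/2 = 3.5215e+11 m.
vₚ = √(GM · (2/rₚ − 1/a)) = √(8.062e+20 · (2/6.45e+10 − 1/3.5215e+11)) m/s ≈ 1.507e+05 m/s = 150.7 km/s.
vₐ = √(GM · (2/rₐ − 1/a)) = √(8.062e+20 · (2/6.398e+11 − 1/3.5215e+11)) m/s ≈ 1.519e+04 m/s = 15.19 km/s.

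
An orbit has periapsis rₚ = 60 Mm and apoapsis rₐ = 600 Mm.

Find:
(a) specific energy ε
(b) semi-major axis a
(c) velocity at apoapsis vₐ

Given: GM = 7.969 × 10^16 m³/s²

Convert to SI: rₚ = 60 Mm = 6e+07 m; rₐ = 600 Mm = 6e+08 m.
(a) With a = (rₚ + rₐ)/2 = 3.3e+08 m, ε = −GM/(2a) = −7.969e+16/(2 · 3.3e+08) J/kg ≈ -1.207e+08 J/kg
(b) a = (rₚ + rₐ)/2 = (6e+07 + 6e+08)/2 ≈ 3.3e+08 m
(c) With a = (rₚ + rₐ)/2 = 3.3e+08 m, vₐ = √(GM (2/rₐ − 1/a)) = √(7.969e+16 · (2/6e+08 − 1/3.3e+08)) m/s ≈ 4914 m/s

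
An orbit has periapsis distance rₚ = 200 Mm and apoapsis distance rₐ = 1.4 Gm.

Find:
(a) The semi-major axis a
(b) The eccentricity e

Convert to SI: rₚ = 200 Mm = 2e+08 m; rₐ = 1.4 Gm = 1.4e+09 m.
(a) a = (rₚ + rₐ) / 2 = (2e+08 + 1.4e+09) / 2 ≈ 8e+08 m = 800 Mm.
(b) e = (rₐ − rₚ) / (rₐ + rₚ) = (1.4e+09 − 2e+08) / (1.4e+09 + 2e+08) ≈ 0.75.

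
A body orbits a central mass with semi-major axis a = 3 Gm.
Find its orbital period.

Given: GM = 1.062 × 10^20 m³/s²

Convert to SI: a = 3 Gm = 3e+09 m.
Kepler's third law: T = 2π √(a³ / GM).
Substituting a = 3e+09 m and GM = 1.062e+20 m³/s²:
T = 2π √((3e+09)³ / 1.062e+20) s
T ≈ 1.002e+05 s = 1.16 days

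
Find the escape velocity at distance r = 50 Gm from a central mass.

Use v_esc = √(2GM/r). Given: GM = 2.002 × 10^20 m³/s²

Convert to SI: r = 50 Gm = 5e+10 m.
Escape velocity comes from setting total energy to zero: ½v² − GM/r = 0 ⇒ v_esc = √(2GM / r).
v_esc = √(2 · 2.002e+20 / 5e+10) m/s ≈ 8.949e+04 m/s = 89.49 km/s.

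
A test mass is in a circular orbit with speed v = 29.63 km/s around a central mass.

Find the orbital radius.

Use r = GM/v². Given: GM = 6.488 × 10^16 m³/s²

Convert to SI: v = 29.63 km/s = 29630 m/s.
For a circular orbit, v² = GM / r, so r = GM / v².
r = 6.488e+16 / (29630)² m ≈ 7.39e+07 m = 7.39 × 10^7 m.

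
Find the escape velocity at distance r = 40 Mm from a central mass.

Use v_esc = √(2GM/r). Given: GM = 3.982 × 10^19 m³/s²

Convert to SI: r = 40 Mm = 4e+07 m.
Escape velocity comes from setting total energy to zero: ½v² − GM/r = 0 ⇒ v_esc = √(2GM / r).
v_esc = √(2 · 3.982e+19 / 4e+07) m/s ≈ 1.411e+06 m/s = 1411 km/s.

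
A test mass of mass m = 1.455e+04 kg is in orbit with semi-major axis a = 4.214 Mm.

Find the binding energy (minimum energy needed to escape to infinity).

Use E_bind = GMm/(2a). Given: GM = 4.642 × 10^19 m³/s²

Convert to SI: a = 4.214 Mm = 4.214e+06 m.
Total orbital energy is E = −GMm/(2a); binding energy is E_bind = −E = GMm/(2a).
E_bind = 4.642e+19 · 1.455e+04 / (2 · 4.214e+06) J ≈ 8.014e+16 J = 80.14 PJ.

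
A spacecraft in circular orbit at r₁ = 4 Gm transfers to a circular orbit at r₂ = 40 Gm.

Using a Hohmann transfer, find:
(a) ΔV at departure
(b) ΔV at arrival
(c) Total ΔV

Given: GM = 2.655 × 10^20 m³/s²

Convert to SI: r₁ = 4 Gm = 4e+09 m; r₂ = 40 Gm = 4e+10 m.
Transfer semi-major axis: a_t = (r₁ + r₂)/2 = (4e+09 + 4e+10)/2 = 2.2e+10 m.
Circular speeds: v₁ = √(GM/r₁) = 257633 m/s, v₂ = √(GM/r₂) = 81470.9 m/s.
Transfer speeds (vis-viva v² = GM(2/r − 1/a_t)): v₁ᵗ = 347393 m/s, v₂ᵗ = 34739.3 m/s.
(a) ΔV₁ = |v₁ᵗ − v₁| ≈ 8.976e+04 m/s = 89.76 km/s.
(b) ΔV₂ = |v₂ − v₂ᵗ| ≈ 4.673e+04 m/s = 46.73 km/s.
(c) ΔV_total = ΔV₁ + ΔV₂ ≈ 1.365e+05 m/s = 136.5 km/s.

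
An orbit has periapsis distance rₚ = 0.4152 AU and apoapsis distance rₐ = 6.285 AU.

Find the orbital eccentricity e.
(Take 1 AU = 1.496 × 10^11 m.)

Convert to SI: rₚ = 0.4152 AU = 6.21139e+10 m; rₐ = 6.285 AU = 9.40236e+11 m.
e = (rₐ − rₚ) / (rₐ + rₚ).
e = (9.40236e+11 − 6.21139e+10) / (9.40236e+11 + 6.21139e+10) = 8.78122e+11 / 1.00235e+12 ≈ 0.8761.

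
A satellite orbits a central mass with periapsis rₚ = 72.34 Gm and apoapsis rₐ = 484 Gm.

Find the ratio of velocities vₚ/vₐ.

Convert to SI: rₚ = 72.34 Gm = 7.234e+10 m; rₐ = 484 Gm = 4.84e+11 m.
Conservation of angular momentum gives rₚvₚ = rₐvₐ, so vₚ/vₐ = rₐ/rₚ.
vₚ/vₐ = 4.84e+11 / 7.234e+10 ≈ 6.691.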